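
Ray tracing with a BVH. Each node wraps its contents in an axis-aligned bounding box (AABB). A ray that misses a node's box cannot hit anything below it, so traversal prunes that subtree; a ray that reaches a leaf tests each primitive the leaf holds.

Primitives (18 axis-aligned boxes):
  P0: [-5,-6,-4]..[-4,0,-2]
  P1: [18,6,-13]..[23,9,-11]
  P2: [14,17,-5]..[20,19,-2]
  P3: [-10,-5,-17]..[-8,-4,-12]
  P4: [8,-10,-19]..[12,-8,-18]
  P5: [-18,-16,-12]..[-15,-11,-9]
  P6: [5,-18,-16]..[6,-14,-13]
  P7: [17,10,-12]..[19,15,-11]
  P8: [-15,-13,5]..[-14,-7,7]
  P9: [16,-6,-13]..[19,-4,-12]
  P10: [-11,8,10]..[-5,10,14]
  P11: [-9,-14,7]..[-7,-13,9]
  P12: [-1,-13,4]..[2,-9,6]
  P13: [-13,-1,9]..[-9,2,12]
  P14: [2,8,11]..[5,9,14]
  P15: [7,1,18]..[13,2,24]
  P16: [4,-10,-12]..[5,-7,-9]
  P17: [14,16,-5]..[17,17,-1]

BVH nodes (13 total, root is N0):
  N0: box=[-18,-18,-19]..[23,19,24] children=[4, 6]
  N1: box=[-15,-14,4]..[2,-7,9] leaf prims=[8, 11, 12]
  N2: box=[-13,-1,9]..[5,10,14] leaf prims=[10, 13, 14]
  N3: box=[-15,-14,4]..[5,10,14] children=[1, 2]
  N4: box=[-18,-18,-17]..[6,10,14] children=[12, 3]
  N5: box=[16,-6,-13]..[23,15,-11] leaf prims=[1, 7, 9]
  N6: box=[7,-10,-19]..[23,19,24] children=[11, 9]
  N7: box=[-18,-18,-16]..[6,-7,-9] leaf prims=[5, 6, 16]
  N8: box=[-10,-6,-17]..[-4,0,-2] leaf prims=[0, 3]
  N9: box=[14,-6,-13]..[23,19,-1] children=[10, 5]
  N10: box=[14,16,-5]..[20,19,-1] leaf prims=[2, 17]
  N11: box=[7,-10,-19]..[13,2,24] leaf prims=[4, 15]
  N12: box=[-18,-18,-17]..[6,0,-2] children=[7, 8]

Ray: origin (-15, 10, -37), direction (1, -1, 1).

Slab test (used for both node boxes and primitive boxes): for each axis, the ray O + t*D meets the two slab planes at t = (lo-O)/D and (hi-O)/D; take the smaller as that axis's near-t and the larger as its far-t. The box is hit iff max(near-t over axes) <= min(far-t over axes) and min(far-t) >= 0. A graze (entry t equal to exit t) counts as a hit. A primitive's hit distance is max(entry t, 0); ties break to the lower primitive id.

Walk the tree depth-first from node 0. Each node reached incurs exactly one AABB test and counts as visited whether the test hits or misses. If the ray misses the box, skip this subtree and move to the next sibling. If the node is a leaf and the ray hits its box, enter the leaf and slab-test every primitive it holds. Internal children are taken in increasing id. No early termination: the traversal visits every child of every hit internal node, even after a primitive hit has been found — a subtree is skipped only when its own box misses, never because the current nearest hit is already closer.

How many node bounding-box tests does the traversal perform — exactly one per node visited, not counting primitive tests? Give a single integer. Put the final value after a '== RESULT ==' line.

Trace the traversal:
N0 x:[-3,38] y:[-9,28] z:[18,61] -> hit [18,28], descend [4, 6]
  N4 x:[-3,21] y:[0,28] z:[20,51] -> hit [20,21], descend [3, 12]
    N3 x:[0,20] y:[0,24] z:[41,51] -> miss, prune
    N12 x:[-3,21] y:[10,28] z:[20,35] -> hit [20,21], descend [7, 8]
      N7 x:[-3,21] y:[17,28] z:[21,28] -> hit [21,21] leaf, test {P5(miss), P6(miss), P16(miss)}
      N8 x:[5,11] y:[10,16] z:[20,35] -> miss, prune
  N6 x:[22,38] y:[-9,20] z:[18,61] -> miss, prune

7 AABB tests over nodes [0, 4, 3, 12, 7, 8, 6]; 1 leaf entered; closest miss.

== RESULT ==
7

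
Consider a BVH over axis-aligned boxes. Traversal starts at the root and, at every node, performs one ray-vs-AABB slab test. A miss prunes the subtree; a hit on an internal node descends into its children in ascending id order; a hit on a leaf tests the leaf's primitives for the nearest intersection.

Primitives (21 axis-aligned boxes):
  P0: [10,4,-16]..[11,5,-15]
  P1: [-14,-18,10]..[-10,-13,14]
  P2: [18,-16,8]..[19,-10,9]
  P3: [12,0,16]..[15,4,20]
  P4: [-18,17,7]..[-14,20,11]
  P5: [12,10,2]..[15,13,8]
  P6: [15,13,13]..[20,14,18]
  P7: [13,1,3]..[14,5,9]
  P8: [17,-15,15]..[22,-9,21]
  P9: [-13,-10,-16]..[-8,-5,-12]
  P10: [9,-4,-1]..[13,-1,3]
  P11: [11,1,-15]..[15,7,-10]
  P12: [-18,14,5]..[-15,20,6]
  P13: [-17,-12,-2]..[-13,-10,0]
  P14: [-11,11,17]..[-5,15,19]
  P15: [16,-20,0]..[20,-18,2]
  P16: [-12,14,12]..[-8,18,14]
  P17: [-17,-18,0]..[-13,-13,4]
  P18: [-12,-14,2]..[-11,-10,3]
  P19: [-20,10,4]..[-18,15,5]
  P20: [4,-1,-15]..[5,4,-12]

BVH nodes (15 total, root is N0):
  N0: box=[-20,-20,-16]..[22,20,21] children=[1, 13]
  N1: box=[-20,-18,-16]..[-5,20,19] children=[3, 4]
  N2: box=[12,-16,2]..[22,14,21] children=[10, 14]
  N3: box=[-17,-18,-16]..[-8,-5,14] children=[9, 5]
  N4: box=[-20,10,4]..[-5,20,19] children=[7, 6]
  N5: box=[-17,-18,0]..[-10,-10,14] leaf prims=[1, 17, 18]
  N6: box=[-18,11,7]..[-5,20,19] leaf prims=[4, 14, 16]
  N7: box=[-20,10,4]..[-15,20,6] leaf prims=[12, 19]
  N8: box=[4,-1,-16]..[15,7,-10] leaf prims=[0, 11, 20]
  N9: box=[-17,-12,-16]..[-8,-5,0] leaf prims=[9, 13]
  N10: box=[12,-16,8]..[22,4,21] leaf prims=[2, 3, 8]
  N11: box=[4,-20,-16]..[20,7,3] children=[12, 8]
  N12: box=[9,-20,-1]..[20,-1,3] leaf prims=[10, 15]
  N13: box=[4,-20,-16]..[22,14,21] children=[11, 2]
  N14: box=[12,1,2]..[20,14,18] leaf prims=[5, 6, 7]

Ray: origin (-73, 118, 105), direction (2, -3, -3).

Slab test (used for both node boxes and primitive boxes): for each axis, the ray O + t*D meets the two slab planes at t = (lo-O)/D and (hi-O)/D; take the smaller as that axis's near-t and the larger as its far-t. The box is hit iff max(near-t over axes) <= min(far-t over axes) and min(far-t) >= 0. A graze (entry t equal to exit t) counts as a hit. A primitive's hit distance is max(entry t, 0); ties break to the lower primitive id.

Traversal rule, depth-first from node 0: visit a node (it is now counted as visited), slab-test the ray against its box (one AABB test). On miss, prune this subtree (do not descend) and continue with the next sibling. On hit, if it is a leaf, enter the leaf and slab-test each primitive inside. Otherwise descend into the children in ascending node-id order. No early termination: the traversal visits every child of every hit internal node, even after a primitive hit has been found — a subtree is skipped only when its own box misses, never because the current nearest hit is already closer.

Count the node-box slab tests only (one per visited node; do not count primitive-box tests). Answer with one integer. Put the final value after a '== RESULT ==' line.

Traverse from the root:
N0 x:[53/2,95/2] y:[98/3,46] z:[28,121/3] -> hit [98/3,121/3], descend [1, 13]
  N1 x:[53/2,34] y:[98/3,136/3] z:[86/3,121/3] -> hit [98/3,34], descend [3, 4]
    N3 x:[28,65/2] y:[41,136/3] z:[91/3,121/3] -> miss, prune
    N4 x:[53/2,34] y:[98/3,36] z:[86/3,101/3] -> hit [98/3,101/3], descend [6, 7]
      N6 x:[55/2,34] y:[98/3,107/3] z:[86/3,98/3] -> hit [98/3,98/3] leaf, test {P4(miss), P14(miss), P16(miss)}
      N7 x:[53/2,29] y:[98/3,36] z:[33,101/3] -> miss, prune
  N13 x:[77/2,95/2] y:[104/3,46] z:[28,121/3] -> hit [77/2,121/3], descend [2, 11]
    N2 x:[85/2,95/2] y:[104/3,134/3] z:[28,103/3] -> miss, prune
    N11 x:[77/2,93/2] y:[37,46] z:[34,121/3] -> hit [77/2,121/3], descend [8, 12]
      N8 x:[77/2,44] y:[37,119/3] z:[115/3,121/3] -> hit [77/2,119/3] leaf, test {P0(miss), P11(miss), P20@t=39}
      N12 x:[41,93/2] y:[119/3,46] z:[34,106/3] -> miss, prune

Summary -> nodes [0, 1, 3, 4, 6, 7, 13, 2, 11, 8, 12]; box-tests=11; leaf-entries=2; first=P20

== RESULT ==
11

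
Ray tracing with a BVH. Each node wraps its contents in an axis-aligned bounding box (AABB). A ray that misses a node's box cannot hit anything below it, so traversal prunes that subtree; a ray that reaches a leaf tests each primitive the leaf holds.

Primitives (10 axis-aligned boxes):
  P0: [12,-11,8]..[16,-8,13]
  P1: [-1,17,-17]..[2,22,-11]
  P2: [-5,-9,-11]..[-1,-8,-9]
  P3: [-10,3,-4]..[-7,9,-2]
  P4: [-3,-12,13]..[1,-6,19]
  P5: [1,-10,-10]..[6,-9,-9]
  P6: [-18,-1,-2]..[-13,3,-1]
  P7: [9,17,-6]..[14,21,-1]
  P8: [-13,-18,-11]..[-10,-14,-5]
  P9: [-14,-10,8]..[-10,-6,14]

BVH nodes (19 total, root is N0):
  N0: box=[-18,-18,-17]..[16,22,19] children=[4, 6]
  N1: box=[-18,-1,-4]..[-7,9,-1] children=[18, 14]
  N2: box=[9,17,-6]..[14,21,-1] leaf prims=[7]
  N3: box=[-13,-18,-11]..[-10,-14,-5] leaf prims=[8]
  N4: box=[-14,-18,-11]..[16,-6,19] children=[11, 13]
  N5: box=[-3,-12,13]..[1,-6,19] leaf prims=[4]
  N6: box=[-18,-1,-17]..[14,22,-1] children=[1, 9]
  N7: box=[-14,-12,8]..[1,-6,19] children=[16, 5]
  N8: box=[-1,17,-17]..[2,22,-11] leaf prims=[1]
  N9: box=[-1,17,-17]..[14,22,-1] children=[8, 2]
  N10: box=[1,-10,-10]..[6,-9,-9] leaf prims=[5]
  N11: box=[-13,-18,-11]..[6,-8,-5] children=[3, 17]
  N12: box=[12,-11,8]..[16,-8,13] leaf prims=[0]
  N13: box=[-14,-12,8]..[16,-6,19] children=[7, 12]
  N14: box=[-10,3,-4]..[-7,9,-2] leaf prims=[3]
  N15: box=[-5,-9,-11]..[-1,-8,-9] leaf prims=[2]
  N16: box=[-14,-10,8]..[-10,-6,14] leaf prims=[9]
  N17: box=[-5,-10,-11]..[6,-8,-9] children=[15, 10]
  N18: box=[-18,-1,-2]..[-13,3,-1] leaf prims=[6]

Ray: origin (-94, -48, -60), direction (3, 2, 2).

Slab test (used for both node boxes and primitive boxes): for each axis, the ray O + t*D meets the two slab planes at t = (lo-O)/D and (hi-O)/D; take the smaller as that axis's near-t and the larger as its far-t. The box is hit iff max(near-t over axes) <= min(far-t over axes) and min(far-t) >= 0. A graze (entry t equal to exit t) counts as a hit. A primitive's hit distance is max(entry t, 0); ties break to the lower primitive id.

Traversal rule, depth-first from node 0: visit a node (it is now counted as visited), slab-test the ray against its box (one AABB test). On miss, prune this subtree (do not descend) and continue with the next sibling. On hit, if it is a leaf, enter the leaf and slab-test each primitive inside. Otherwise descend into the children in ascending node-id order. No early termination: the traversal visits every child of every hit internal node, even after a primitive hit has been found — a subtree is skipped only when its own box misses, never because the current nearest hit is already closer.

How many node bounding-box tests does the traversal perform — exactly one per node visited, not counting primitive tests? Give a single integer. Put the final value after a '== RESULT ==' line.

Walk:
N0 x:[76/3,110/3] y:[15,35] z:[43/2,79/2] -> hit [76/3,35], descend [4, 6]
  N4 x:[80/3,110/3] y:[15,21] z:[49/2,79/2] -> miss, prune
  N6 x:[76/3,36] y:[47/2,35] z:[43/2,59/2] -> hit [76/3,59/2], descend [1, 9]
    N1 x:[76/3,29] y:[47/2,57/2] z:[28,59/2] -> hit [28,57/2], descend [14, 18]
      N14 x:[28,29] y:[51/2,57/2] z:[28,29] -> hit [28,57/2] leaf, test {P3@t=28}
      N18 x:[76/3,27] y:[47/2,51/2] z:[29,59/2] -> miss, prune
    N9 x:[31,36] y:[65/2,35] z:[43/2,59/2] -> miss, prune

order=[0, 4, 6, 1, 14, 18, 9]  |boxes|=7  |leaves|=1  hit=P3

== RESULT ==
7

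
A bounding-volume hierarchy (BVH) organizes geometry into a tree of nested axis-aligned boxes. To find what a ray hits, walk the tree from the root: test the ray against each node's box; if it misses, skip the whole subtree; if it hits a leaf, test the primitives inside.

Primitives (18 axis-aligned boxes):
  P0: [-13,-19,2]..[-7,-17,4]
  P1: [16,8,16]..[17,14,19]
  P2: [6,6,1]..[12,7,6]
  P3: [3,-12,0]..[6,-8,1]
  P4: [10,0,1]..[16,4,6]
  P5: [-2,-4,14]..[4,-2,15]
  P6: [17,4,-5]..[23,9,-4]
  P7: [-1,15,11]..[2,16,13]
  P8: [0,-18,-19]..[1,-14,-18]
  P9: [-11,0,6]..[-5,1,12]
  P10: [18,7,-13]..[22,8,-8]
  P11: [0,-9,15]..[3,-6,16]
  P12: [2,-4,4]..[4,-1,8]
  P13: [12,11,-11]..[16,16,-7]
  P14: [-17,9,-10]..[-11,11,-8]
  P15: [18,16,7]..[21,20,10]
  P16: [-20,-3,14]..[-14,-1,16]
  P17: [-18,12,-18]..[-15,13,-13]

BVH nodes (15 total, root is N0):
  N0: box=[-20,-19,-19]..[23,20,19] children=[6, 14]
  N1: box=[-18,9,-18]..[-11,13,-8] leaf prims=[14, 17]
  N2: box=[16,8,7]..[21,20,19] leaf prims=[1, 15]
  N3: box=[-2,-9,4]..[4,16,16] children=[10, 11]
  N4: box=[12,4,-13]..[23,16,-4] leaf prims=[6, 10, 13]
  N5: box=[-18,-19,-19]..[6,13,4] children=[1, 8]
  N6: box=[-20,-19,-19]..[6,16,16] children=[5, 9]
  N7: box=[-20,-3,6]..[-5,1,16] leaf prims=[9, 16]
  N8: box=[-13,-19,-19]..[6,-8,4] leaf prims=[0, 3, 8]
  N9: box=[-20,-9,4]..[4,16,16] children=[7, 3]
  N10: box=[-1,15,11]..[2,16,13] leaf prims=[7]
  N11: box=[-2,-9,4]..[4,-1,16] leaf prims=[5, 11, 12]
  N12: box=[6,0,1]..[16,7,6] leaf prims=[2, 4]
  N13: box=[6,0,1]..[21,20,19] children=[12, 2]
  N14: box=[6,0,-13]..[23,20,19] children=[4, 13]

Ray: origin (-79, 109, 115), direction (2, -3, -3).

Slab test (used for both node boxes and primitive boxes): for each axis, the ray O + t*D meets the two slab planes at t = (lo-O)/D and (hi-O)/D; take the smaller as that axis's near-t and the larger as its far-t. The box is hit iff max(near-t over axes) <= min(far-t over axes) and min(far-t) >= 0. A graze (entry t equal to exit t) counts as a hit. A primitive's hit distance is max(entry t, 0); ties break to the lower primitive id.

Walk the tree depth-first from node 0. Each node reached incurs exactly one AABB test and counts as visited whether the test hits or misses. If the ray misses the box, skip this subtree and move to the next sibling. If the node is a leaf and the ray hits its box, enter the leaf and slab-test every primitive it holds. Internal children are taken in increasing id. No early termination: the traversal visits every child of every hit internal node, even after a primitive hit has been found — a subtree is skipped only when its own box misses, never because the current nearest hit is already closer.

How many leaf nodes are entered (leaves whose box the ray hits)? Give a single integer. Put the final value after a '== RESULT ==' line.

Walk:
N0 x:[59/2,51] y:[89/3,128/3] z:[32,134/3] -> hit [32,128/3], descend [6, 14]
  N6 x:[59/2,85/2] y:[31,128/3] z:[33,134/3] -> hit [33,85/2], descend [5, 9]
    N5 x:[61/2,85/2] y:[32,128/3] z:[37,134/3] -> hit [37,85/2], descend [1, 8]
      N1 x:[61/2,34] y:[32,100/3] z:[41,133/3] -> miss, prune
      N8 x:[33,85/2] y:[39,128/3] z:[37,134/3] -> hit [39,85/2] leaf, test {P0(miss), P3(miss), P8(miss)}
    N9 x:[59/2,83/2] y:[31,118/3] z:[33,37] -> hit [33,37], descend [3, 7]
      N3 x:[77/2,83/2] y:[31,118/3] z:[33,37] -> miss, prune
      N7 x:[59/2,37] y:[36,112/3] z:[33,109/3] -> hit [36,109/3] leaf, test {P9@t=36, P16(miss)}
  N14 x:[85/2,51] y:[89/3,109/3] z:[32,128/3] -> miss, prune

Visited [0, 6, 5, 1, 8, 9, 3, 7, 14]. Tests: 9 box, 2 leaf. Nearest: P9.

== RESULT ==
2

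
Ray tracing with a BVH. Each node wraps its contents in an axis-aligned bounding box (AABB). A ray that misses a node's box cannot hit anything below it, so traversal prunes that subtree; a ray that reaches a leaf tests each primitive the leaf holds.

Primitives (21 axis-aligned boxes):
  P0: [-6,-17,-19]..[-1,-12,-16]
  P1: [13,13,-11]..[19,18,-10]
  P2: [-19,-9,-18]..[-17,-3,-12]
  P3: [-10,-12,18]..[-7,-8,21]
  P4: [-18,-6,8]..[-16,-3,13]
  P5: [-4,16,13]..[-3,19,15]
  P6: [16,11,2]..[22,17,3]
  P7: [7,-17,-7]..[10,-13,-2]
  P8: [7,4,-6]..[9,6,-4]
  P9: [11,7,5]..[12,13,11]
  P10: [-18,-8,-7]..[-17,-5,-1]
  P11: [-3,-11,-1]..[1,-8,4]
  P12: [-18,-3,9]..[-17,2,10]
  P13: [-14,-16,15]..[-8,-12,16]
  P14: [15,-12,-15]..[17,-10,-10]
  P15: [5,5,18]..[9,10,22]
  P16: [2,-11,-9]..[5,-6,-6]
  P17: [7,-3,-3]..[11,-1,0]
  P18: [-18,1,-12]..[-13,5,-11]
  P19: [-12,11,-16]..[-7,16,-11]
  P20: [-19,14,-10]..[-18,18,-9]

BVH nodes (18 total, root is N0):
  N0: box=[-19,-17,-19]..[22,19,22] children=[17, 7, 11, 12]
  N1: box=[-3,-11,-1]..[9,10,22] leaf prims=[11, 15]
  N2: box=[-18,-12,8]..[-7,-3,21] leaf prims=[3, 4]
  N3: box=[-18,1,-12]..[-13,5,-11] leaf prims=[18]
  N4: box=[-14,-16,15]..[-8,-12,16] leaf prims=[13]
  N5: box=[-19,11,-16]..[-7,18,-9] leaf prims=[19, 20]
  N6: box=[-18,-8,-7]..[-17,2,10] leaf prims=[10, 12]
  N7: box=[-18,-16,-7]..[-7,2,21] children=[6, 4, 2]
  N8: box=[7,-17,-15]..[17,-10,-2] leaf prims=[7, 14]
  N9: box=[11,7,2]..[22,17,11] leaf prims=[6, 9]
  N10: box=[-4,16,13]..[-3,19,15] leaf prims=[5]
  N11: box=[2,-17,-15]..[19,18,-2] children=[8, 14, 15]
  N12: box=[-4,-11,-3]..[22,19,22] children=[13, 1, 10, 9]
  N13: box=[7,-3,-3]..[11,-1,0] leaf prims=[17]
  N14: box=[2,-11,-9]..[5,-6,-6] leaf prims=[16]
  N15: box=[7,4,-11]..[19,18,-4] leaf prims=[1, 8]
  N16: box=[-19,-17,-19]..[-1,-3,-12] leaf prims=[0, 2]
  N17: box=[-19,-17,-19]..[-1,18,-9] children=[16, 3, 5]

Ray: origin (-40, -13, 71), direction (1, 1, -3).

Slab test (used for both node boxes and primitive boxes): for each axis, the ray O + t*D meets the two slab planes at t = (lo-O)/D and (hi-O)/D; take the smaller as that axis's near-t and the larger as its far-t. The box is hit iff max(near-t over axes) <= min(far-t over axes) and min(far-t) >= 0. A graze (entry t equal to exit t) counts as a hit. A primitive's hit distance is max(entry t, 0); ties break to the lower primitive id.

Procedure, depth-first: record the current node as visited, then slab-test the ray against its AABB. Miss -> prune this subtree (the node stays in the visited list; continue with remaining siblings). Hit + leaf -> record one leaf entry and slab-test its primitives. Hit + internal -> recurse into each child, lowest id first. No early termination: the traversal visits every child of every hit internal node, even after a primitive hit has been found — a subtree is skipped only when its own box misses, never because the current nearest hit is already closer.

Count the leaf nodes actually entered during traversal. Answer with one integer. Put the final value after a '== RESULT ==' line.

Walk:
N0 x:[21,62] y:[-4,32] z:[49/3,30] -> hit [21,30], descend [7, 11, 12, 17]
  N7 x:[22,33] y:[-3,15] z:[50/3,26] -> miss, prune
  N11 x:[42,59] y:[-4,31] z:[73/3,86/3] -> miss, prune
  N12 x:[36,62] y:[2,32] z:[49/3,74/3] -> miss, prune
  N17 x:[21,39] y:[-4,31] z:[80/3,30] -> hit [80/3,30], descend [3, 5, 16]
    N3 x:[22,27] y:[14,18] z:[82/3,83/3] -> miss, prune
    N5 x:[21,33] y:[24,31] z:[80/3,29] -> hit [80/3,29] leaf, test {P19@t=28, P20(miss)}
    N16 x:[21,39] y:[-4,10] z:[83/3,30] -> miss, prune

order=[0, 7, 11, 12, 17, 3, 5, 16]  |boxes|=8  |leaves|=1  hit=P19

== RESULT ==
1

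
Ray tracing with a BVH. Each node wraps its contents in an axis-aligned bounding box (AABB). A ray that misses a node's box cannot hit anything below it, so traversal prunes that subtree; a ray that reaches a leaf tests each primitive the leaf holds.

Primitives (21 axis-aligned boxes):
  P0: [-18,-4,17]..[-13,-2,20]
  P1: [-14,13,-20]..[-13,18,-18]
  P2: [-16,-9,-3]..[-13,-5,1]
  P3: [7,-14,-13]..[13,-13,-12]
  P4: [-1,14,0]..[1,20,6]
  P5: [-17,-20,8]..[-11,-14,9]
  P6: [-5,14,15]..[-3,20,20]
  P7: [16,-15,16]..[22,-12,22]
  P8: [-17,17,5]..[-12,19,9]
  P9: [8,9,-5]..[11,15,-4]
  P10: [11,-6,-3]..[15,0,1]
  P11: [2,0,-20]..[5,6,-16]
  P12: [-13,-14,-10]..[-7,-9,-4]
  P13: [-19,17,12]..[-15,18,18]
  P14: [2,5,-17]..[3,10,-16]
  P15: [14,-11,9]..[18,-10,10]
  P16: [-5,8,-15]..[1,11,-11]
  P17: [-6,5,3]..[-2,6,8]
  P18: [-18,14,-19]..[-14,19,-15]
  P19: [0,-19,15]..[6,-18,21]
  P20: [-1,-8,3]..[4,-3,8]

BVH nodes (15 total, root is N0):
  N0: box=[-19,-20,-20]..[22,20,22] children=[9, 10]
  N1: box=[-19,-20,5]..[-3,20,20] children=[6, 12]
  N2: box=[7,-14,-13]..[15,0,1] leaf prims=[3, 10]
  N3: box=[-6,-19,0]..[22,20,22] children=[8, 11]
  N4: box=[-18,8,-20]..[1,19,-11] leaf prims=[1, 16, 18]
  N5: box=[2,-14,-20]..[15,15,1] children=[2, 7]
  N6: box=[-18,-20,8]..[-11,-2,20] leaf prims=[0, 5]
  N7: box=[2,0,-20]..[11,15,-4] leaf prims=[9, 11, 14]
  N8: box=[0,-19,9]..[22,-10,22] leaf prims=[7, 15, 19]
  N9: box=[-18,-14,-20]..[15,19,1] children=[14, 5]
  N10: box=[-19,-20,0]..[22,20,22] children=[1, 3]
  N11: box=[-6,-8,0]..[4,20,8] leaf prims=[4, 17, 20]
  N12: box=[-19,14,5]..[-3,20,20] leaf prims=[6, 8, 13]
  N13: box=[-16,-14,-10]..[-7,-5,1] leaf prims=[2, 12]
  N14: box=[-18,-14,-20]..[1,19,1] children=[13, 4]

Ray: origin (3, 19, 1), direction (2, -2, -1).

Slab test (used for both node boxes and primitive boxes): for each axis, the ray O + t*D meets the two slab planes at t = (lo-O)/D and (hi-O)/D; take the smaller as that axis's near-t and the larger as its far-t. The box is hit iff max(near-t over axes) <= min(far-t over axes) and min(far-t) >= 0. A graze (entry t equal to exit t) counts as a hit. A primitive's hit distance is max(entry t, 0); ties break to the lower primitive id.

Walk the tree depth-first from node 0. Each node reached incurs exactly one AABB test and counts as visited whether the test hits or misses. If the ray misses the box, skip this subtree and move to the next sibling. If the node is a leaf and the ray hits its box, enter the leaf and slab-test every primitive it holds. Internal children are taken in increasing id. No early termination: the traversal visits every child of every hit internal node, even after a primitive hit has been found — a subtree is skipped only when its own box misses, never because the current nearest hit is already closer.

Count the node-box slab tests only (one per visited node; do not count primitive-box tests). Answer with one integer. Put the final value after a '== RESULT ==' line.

Trace the traversal:
N0 x:[-11,19/2] y:[-1/2,39/2] z:[-21,21] -> hit [-1/2,19/2], descend [9, 10]
  N9 x:[-21/2,6] y:[0,33/2] z:[0,21] -> hit [0,6], descend [5, 14]
    N5 x:[-1/2,6] y:[2,33/2] z:[0,21] -> hit [2,6], descend [2, 7]
      N2 x:[2,6] y:[19/2,33/2] z:[0,14] -> miss, prune
      N7 x:[-1/2,4] y:[2,19/2] z:[5,21] -> miss, prune
    N14 x:[-21/2,-1] y:[0,33/2] z:[0,21] -> miss, prune
  N10 x:[-11,19/2] y:[-1/2,39/2] z:[-21,1] -> hit [-1/2,1], descend [1, 3]
    N1 x:[-11,-3] y:[-1/2,39/2] z:[-19,-4] -> miss, prune
    N3 x:[-9/2,19/2] y:[-1/2,19] z:[-21,1] -> hit [-1/2,1], descend [8, 11]
      N8 x:[-3/2,19/2] y:[29/2,19] z:[-21,-8] -> miss, prune
      N11 x:[-9/2,1/2] y:[-1/2,27/2] z:[-7,1] -> hit [-1/2,1/2] leaf, test {P4(miss), P17(miss), P20(miss)}

order=[0, 9, 5, 2, 7, 14, 10, 1, 3, 8, 11]  |boxes|=11  |leaves|=1  hit=miss

== RESULT ==
11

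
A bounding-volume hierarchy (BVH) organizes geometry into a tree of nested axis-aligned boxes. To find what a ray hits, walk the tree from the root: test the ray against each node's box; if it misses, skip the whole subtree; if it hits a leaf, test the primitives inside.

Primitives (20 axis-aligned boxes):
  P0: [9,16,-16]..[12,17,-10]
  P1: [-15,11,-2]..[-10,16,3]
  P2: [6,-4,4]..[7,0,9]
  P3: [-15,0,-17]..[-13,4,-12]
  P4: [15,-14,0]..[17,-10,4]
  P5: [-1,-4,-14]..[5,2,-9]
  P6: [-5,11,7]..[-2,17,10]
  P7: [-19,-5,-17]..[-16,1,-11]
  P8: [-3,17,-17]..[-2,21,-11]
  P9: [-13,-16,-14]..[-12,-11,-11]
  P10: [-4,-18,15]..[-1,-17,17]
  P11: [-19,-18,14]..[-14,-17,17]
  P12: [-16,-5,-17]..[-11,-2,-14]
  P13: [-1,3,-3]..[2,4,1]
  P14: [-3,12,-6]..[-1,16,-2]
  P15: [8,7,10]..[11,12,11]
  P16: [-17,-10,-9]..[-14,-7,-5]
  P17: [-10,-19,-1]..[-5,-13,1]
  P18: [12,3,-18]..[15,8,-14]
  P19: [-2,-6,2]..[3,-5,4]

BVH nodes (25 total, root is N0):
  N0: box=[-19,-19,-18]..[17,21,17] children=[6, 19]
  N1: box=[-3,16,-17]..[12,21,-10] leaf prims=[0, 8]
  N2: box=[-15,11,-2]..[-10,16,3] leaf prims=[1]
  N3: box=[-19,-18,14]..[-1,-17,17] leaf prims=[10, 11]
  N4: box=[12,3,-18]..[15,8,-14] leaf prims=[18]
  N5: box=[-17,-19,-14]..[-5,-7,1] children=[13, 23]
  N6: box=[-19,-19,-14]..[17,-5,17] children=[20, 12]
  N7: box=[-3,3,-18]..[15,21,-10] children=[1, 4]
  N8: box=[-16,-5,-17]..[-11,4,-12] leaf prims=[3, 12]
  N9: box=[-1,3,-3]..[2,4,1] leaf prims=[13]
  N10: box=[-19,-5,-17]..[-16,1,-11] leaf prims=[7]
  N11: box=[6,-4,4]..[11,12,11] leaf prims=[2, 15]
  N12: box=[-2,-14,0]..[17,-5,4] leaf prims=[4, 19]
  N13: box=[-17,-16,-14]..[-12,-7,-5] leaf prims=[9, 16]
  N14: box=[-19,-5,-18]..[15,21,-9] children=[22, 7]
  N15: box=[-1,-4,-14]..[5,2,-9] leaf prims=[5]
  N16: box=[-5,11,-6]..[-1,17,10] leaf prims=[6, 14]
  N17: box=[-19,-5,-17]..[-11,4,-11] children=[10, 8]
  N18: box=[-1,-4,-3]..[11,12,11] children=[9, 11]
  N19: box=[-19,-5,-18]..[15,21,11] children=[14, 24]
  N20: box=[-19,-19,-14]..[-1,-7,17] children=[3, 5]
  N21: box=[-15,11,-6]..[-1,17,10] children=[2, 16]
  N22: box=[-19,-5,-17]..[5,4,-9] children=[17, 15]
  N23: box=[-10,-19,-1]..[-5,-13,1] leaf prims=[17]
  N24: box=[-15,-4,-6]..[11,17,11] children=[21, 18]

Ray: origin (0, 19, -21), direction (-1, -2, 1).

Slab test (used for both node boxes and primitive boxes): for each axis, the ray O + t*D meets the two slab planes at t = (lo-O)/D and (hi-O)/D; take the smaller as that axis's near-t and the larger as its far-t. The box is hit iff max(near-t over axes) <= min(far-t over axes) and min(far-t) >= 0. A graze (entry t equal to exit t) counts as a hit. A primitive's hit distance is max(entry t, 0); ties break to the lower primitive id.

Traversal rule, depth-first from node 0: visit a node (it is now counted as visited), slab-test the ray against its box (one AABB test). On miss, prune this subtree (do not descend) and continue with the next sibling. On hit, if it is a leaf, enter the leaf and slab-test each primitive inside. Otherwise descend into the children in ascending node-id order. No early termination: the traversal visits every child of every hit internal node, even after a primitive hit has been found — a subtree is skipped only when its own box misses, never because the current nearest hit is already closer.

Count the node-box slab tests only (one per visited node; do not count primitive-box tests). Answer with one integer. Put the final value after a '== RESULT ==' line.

Traverse from the root:
N0 x:[-17,19] y:[-1,19] z:[3,38] -> hit [3,19], descend [6, 19]
  N6 x:[-17,19] y:[12,19] z:[7,38] -> hit [12,19], descend [12, 20]
    N12 x:[-17,2] y:[12,33/2] z:[21,25] -> miss, prune
    N20 x:[1,19] y:[13,19] z:[7,38] -> hit [13,19], descend [3, 5]
      N3 x:[1,19] y:[18,37/2] z:[35,38] -> miss, prune
      N5 x:[5,17] y:[13,19] z:[7,22] -> hit [13,17], descend [13, 23]
        N13 x:[12,17] y:[13,35/2] z:[7,16] -> hit [13,16] leaf, test {P9(miss), P16@t=14}
        N23 x:[5,10] y:[16,19] z:[20,22] -> miss, prune
  N19 x:[-15,19] y:[-1,12] z:[3,32] -> hit [3,12], descend [14, 24]
    N14 x:[-15,19] y:[-1,12] z:[3,12] -> hit [3,12], descend [7, 22]
      N7 x:[-15,3] y:[-1,8] z:[3,11] -> hit [3,3], descend [1, 4]
        N1 x:[-12,3] y:[-1,3/2] z:[4,11] -> miss, prune
        N4 x:[-15,-12] y:[11/2,8] z:[3,7] -> miss, prune
      N22 x:[-5,19] y:[15/2,12] z:[4,12] -> hit [15/2,12], descend [15, 17]
        N15 x:[-5,1] y:[17/2,23/2] z:[7,12] -> miss, prune
        N17 x:[11,19] y:[15/2,12] z:[4,10] -> miss, prune
    N24 x:[-11,15] y:[1,23/2] z:[15,32] -> miss, prune

Summary -> nodes [0, 6, 12, 20, 3, 5, 13, 23, 19, 14, 7, 1, 4, 22, 15, 17, 24]; box-tests=17; leaf-entries=1; first=P16

== RESULT ==
17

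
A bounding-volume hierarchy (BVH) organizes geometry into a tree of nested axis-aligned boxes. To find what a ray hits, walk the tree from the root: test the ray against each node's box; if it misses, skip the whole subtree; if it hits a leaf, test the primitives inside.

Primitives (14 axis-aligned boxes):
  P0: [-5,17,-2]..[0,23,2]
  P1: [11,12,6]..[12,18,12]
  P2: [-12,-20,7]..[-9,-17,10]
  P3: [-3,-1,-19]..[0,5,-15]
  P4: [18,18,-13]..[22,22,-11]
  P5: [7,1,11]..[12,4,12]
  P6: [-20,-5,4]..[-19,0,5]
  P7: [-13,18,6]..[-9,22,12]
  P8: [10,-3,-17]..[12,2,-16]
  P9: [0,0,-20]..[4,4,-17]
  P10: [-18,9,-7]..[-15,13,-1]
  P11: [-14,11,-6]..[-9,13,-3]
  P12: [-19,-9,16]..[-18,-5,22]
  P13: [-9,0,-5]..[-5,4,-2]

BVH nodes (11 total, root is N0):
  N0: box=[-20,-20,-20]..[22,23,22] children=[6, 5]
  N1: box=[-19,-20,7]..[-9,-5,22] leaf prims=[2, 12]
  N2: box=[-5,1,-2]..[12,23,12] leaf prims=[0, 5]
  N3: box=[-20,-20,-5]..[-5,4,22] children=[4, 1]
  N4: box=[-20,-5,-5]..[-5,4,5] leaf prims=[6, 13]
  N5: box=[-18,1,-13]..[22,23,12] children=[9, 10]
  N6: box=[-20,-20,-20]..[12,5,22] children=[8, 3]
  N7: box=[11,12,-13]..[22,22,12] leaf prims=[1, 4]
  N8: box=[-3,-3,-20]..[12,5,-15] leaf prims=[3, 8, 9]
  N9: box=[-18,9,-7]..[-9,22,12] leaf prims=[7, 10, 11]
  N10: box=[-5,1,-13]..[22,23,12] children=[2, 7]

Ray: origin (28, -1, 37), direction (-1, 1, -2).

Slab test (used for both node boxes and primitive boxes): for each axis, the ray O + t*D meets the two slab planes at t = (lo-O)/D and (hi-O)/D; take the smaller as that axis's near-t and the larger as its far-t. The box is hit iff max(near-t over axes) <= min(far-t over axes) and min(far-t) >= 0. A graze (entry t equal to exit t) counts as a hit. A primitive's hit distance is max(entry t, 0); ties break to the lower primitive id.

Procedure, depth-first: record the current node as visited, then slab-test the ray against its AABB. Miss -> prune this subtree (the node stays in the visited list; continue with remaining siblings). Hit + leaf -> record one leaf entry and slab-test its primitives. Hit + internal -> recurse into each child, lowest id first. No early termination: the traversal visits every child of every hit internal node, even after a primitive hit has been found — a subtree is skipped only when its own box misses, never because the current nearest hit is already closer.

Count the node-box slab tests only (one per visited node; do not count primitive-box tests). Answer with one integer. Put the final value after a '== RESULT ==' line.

Traverse from the root:
N0 x:[6,48] y:[-19,24] z:[15/2,57/2] -> hit [15/2,24], descend [5, 6]
  N5 x:[6,46] y:[2,24] z:[25/2,25] -> hit [25/2,24], descend [9, 10]
    N9 x:[37,46] y:[10,23] z:[25/2,22] -> miss, prune
    N10 x:[6,33] y:[2,24] z:[25/2,25] -> hit [25/2,24], descend [2, 7]
      N2 x:[16,33] y:[2,24] z:[25/2,39/2] -> hit [16,39/2] leaf, test {P0(miss), P5(miss)}
      N7 x:[6,17] y:[13,23] z:[25/2,25] -> hit [13,17] leaf, test {P1(miss), P4(miss)}
  N6 x:[16,48] y:[-19,6] z:[15/2,57/2] -> miss, prune

Visited [0, 5, 9, 10, 2, 7, 6]. Tests: 7 box, 2 leaf. Nearest: miss.

== RESULT ==
7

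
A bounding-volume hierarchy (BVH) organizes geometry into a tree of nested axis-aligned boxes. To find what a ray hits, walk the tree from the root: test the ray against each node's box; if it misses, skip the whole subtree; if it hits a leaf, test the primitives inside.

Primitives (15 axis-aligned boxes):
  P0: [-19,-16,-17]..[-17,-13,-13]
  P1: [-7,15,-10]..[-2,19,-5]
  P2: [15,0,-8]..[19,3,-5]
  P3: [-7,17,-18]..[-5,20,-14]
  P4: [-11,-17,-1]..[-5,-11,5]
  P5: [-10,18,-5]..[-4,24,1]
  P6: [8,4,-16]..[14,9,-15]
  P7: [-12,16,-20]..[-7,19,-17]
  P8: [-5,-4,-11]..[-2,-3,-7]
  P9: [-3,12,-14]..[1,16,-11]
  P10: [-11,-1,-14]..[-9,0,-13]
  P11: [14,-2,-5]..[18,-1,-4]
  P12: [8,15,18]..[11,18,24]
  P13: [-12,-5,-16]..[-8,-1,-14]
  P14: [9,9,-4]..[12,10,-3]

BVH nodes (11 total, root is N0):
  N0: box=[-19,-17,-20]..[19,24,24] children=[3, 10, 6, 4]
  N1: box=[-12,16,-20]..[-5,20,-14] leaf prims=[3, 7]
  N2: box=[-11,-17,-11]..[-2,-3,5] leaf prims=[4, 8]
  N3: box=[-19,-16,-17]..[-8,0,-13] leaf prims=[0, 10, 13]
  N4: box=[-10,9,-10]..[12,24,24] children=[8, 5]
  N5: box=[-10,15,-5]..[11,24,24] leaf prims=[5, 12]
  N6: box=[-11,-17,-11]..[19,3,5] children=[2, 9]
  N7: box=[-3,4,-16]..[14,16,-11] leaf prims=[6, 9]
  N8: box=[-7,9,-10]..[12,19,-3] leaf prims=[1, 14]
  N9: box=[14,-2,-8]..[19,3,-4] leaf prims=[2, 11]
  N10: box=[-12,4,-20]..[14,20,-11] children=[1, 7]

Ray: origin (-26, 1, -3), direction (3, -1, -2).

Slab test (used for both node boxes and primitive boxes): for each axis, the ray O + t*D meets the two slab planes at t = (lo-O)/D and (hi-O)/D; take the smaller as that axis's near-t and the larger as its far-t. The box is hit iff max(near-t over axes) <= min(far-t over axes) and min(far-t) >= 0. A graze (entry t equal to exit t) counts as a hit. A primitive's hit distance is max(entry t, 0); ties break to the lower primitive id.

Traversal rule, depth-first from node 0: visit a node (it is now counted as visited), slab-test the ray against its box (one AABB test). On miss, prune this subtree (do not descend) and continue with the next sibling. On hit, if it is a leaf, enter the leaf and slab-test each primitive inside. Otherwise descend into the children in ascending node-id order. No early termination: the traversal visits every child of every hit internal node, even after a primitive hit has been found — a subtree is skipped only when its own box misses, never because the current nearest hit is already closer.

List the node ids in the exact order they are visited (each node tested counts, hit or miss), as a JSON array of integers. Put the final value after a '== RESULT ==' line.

Walk:
N0 x:[7/3,15] y:[-23,18] z:[-27/2,17/2] -> hit [7/3,17/2], descend [3, 4, 6, 10]
  N3 x:[7/3,6] y:[1,17] z:[5,7] -> hit [5,6] leaf, test {P0(miss), P10(miss), P13@t=11/2}
  N4 x:[16/3,38/3] y:[-23,-8] z:[-27/2,7/2] -> miss, prune
  N6 x:[5,15] y:[-2,18] z:[-4,4] -> miss, prune
  N10 x:[14/3,40/3] y:[-19,-3] z:[4,17/2] -> miss, prune

Summary -> nodes [0, 3, 4, 6, 10]; box-tests=5; leaf-entries=1; first=P13

== RESULT ==
[0, 3, 4, 6, 10]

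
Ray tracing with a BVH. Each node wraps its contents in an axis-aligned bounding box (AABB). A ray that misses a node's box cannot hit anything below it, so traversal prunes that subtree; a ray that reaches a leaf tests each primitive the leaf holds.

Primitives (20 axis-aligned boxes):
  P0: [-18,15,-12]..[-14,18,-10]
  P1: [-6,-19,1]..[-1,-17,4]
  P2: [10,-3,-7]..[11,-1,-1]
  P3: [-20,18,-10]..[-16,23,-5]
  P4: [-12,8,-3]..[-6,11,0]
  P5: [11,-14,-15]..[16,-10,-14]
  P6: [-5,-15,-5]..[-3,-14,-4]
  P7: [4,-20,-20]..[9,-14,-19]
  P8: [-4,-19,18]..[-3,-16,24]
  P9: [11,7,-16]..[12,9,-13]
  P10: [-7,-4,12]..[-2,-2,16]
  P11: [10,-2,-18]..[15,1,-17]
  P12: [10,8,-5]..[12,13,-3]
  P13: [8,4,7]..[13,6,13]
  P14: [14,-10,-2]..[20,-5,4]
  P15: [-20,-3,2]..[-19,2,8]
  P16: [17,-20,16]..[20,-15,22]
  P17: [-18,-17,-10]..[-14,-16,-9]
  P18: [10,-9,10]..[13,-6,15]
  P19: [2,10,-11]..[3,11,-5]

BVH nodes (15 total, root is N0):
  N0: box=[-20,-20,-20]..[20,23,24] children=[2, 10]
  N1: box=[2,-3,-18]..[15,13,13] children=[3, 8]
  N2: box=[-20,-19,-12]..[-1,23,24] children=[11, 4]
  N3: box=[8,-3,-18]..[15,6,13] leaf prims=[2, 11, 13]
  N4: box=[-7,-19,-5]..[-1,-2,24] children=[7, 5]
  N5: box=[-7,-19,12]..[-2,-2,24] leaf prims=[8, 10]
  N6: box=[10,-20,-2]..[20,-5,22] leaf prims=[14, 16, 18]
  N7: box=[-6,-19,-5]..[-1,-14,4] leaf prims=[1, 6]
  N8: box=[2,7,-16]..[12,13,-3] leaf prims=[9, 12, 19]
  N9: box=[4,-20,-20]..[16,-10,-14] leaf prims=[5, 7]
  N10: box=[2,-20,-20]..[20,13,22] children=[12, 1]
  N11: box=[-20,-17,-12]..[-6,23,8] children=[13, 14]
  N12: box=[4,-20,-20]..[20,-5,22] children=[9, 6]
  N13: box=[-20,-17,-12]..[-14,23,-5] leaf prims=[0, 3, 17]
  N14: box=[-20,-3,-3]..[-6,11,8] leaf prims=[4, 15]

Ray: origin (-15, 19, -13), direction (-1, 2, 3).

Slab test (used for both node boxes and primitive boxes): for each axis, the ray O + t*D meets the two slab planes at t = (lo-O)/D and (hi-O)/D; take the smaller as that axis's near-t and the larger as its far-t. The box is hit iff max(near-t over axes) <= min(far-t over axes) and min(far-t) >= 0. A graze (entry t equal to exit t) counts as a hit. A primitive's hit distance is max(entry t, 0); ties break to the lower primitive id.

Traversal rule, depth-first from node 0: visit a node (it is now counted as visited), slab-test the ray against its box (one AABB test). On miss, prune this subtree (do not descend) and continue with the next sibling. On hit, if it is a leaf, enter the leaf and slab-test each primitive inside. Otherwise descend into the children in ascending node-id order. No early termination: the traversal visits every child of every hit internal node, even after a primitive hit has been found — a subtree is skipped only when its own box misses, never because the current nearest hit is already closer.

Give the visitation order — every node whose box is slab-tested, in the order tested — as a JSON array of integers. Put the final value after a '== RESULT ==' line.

Trace the traversal:
N0 x:[-35,5] y:[-39/2,2] z:[-7/3,37/3] -> hit [-7/3,2], descend [2, 10]
  N2 x:[-14,5] y:[-19,2] z:[1/3,37/3] -> hit [1/3,2], descend [4, 11]
    N4 x:[-14,-8] y:[-19,-21/2] z:[8/3,37/3] -> miss, prune
    N11 x:[-9,5] y:[-18,2] z:[1/3,7] -> hit [1/3,2], descend [13, 14]
      N13 x:[-1,5] y:[-18,2] z:[1/3,8/3] -> hit [1/3,2] leaf, test {P0(miss), P3@t=1, P17(miss)}
      N14 x:[-9,5] y:[-11,-4] z:[10/3,7] -> miss, prune
  N10 x:[-35,-17] y:[-39/2,-3] z:[-7/3,35/3] -> miss, prune

order=[0, 2, 4, 11, 13, 14, 10]  |boxes|=7  |leaves|=1  hit=P3

== RESULT ==
[0, 2, 4, 11, 13, 14, 10]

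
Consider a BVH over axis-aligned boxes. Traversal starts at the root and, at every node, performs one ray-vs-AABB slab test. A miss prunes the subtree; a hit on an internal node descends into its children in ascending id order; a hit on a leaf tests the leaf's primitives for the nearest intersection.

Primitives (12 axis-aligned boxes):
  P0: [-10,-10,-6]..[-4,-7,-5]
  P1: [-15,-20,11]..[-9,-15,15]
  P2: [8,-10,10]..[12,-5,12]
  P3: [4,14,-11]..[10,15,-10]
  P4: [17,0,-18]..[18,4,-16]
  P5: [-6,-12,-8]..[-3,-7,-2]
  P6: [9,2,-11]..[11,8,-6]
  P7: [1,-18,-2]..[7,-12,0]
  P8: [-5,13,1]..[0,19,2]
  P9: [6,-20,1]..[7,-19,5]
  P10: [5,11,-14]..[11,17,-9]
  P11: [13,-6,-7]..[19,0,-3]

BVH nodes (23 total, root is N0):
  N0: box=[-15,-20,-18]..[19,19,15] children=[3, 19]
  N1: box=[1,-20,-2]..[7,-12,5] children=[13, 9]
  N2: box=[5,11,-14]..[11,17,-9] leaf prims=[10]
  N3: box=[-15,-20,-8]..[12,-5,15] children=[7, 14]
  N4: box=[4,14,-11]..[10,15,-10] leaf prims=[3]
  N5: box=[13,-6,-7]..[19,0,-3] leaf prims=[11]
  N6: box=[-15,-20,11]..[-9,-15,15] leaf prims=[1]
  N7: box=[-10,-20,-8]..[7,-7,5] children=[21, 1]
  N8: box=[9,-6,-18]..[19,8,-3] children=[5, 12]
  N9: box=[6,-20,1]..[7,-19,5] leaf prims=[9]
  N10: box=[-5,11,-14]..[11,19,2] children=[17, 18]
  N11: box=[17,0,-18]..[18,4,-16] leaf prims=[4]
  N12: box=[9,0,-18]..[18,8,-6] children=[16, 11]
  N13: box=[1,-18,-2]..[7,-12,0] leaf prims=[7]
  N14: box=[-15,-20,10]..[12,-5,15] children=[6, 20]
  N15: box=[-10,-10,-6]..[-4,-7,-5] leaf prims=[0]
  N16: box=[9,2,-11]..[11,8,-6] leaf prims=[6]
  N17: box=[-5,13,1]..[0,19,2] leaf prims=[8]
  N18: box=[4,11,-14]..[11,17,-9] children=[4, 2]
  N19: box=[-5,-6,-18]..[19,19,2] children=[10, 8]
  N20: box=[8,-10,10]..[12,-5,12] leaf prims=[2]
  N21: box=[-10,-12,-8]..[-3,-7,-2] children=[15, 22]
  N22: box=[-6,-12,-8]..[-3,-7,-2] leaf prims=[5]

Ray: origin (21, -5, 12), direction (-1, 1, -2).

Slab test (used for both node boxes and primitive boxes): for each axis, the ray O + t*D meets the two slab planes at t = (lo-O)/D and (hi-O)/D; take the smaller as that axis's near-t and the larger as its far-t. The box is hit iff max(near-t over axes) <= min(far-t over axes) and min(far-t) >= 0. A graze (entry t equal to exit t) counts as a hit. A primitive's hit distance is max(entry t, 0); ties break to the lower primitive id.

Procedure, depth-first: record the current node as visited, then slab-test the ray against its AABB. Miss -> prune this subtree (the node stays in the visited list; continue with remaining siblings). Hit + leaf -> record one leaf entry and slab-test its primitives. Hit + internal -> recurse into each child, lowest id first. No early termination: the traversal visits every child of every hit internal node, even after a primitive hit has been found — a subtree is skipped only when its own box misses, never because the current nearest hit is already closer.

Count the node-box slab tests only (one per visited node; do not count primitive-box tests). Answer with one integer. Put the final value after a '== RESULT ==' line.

Traverse from the root:
N0 x:[2,36] y:[-15,24] z:[-3/2,15] -> hit [2,15], descend [3, 19]
  N3 x:[9,36] y:[-15,0] z:[-3/2,10] -> miss, prune
  N19 x:[2,26] y:[-1,24] z:[5,15] -> hit [5,15], descend [8, 10]
    N8 x:[2,12] y:[-1,13] z:[15/2,15] -> hit [15/2,12], descend [5, 12]
      N5 x:[2,8] y:[-1,5] z:[15/2,19/2] -> miss, prune
      N12 x:[3,12] y:[5,13] z:[9,15] -> hit [9,12], descend [11, 16]
        N11 x:[3,4] y:[5,9] z:[14,15] -> miss, prune
        N16 x:[10,12] y:[7,13] z:[9,23/2] -> hit [10,23/2] leaf, test {P6@t=10}
    N10 x:[10,26] y:[16,24] z:[5,13] -> miss, prune

order=[0, 3, 19, 8, 5, 12, 11, 16, 10]  |boxes|=9  |leaves|=1  hit=P6

== RESULT ==
9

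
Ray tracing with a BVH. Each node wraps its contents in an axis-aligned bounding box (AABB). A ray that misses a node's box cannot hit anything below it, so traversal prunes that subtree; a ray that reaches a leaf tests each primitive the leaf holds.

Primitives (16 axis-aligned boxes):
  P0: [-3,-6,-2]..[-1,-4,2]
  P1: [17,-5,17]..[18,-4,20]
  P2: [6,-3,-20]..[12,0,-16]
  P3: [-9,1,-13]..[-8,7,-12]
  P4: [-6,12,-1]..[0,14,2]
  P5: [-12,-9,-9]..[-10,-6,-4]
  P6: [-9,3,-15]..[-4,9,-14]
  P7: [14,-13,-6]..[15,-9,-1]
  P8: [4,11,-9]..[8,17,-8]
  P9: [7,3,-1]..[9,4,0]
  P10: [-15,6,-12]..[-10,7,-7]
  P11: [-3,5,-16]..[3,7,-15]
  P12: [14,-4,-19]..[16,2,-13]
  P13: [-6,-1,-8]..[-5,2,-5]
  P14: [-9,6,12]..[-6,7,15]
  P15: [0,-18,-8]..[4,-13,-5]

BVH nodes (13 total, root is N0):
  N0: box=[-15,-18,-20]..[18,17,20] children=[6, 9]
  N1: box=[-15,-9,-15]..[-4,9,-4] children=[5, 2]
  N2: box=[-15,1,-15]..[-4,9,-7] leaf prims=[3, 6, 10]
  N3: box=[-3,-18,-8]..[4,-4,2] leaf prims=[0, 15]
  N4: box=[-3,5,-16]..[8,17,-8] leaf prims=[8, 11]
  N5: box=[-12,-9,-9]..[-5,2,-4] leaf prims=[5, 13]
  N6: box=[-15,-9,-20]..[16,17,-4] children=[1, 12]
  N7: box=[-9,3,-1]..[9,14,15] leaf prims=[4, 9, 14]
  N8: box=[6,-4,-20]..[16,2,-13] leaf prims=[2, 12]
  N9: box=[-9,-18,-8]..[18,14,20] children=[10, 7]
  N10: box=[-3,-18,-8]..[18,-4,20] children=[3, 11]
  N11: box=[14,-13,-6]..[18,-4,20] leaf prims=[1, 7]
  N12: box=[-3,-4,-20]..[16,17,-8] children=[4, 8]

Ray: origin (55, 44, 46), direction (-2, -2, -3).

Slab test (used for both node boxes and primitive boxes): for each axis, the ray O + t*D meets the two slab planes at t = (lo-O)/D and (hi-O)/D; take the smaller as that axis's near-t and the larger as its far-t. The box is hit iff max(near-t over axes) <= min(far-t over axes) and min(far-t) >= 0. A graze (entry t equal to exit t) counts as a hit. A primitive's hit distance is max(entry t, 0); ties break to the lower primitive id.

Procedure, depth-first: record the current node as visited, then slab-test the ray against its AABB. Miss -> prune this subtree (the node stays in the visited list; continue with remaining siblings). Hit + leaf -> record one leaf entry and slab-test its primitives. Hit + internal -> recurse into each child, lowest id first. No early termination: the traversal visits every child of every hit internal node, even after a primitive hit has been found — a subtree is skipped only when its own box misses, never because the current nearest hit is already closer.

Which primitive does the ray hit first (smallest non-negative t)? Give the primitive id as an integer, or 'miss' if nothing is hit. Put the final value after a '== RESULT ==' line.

Traverse from the root:
N0 x:[37/2,35] y:[27/2,31] z:[26/3,22] -> hit [37/2,22], descend [6, 9]
  N6 x:[39/2,35] y:[27/2,53/2] z:[50/3,22] -> hit [39/2,22], descend [1, 12]
    N1 x:[59/2,35] y:[35/2,53/2] z:[50/3,61/3] -> miss, prune
    N12 x:[39/2,29] y:[27/2,24] z:[18,22] -> hit [39/2,22], descend [4, 8]
      N4 x:[47/2,29] y:[27/2,39/2] z:[18,62/3] -> miss, prune
      N8 x:[39/2,49/2] y:[21,24] z:[59/3,22] -> hit [21,22] leaf, test {P2@t=22, P12(miss)}
  N9 x:[37/2,32] y:[15,31] z:[26/3,18] -> miss, prune

order=[0, 6, 1, 12, 4, 8, 9]  |boxes|=7  |leaves|=1  hit=P2

== RESULT ==
2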